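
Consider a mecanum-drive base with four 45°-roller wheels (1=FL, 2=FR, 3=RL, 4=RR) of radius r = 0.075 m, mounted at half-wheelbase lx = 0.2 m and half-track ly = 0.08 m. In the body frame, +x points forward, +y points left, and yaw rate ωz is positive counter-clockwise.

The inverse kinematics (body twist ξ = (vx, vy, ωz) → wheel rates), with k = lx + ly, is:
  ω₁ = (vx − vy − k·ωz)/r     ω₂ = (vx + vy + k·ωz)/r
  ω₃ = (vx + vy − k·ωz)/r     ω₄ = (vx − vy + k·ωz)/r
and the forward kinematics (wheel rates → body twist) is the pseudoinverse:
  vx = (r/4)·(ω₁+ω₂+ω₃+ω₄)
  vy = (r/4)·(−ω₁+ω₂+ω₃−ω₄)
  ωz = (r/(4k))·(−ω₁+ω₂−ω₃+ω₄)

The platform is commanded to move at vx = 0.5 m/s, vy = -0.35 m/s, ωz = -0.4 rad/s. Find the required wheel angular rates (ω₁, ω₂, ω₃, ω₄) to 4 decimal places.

(12.8267, 0.5067, 3.4933, 9.8400)

k = lx + ly = 0.2 + 0.08 = 0.2800;  k·ωz = 0.2800·-0.4 = -0.1120
ω₁ (FL) = (vx − vy − k·ωz)/r = 0.9620/0.075 = 12.8267
ω₂ (FR) = (vx + vy + k·ωz)/r = 0.0380/0.075 = 0.5067
ω₃ (RL) = (vx + vy − k·ωz)/r = 0.2620/0.075 = 3.4933
ω₄ (RR) = (vx − vy + k·ωz)/r = 0.7380/0.075 = 9.8400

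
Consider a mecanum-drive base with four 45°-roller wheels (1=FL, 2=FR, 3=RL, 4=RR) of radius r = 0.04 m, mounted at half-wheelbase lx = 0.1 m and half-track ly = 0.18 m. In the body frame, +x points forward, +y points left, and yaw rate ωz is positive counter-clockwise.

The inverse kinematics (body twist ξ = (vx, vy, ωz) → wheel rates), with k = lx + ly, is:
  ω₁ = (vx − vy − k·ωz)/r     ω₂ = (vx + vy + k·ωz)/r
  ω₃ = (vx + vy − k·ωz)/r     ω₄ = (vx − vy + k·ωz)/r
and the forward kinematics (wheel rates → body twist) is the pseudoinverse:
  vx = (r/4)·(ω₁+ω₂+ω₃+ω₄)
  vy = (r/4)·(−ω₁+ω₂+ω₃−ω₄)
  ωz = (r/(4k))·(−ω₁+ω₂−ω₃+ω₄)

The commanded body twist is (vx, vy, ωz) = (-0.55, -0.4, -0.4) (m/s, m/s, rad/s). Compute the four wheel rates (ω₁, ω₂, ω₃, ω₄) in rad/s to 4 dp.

k = lx + ly = 0.1 + 0.18 = 0.2800;  k·ωz = 0.2800·-0.4 = -0.1120
ω₁ (FL) = (vx − vy − k·ωz)/r = -0.0380/0.04 = -0.9500
ω₂ (FR) = (vx + vy + k·ωz)/r = -1.0620/0.04 = -26.5500
ω₃ (RL) = (vx + vy − k·ωz)/r = -0.8380/0.04 = -20.9500
ω₄ (RR) = (vx − vy + k·ωz)/r = -0.2620/0.04 = -6.5500

(-0.9500, -26.5500, -20.9500, -6.5500)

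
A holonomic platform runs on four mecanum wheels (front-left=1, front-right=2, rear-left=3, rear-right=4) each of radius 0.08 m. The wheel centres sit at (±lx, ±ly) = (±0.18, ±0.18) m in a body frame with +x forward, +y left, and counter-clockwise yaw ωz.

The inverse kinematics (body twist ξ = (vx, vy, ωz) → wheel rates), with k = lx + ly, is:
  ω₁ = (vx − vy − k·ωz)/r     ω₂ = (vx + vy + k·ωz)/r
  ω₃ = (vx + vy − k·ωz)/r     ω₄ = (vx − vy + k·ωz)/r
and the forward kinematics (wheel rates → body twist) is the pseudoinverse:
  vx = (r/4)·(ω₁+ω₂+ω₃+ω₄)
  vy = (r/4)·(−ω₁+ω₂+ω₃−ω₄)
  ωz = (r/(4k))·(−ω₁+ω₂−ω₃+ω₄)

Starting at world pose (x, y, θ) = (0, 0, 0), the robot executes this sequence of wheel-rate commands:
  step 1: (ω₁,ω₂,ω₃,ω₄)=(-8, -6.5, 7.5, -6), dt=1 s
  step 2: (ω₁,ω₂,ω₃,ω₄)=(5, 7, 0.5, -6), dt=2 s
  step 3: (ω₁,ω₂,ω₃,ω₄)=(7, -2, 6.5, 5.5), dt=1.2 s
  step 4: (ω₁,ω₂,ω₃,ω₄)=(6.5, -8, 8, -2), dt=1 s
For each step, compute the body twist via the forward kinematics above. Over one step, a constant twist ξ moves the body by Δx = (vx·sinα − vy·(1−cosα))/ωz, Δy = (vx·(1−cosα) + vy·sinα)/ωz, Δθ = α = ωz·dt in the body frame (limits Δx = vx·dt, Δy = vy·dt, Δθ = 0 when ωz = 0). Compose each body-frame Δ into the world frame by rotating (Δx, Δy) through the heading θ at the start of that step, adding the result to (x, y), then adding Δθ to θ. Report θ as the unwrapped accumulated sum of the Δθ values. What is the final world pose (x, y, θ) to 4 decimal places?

(0.0029, -0.0320, -3.1944)

step 1: ξ=(vx,vy,ωz)=(-0.2600, 0.3000, -0.6667), dt=1.0 → body Δ=(-0.1448, 0.3618, -0.6667) → world pose (-0.1448, 0.3618, -0.6667)
step 2: ξ=(vx,vy,ωz)=(0.1300, 0.1700, -0.2500), dt=2.0 → body Δ=(0.3325, 0.2624, -0.5000) → world pose (0.2788, 0.3623, -1.1667)
step 3: ξ=(vx,vy,ωz)=(0.3400, -0.1600, -0.5556), dt=1.2 → body Δ=(0.3168, -0.3091, -0.6667) → world pose (0.1191, -0.0505, -1.8333)
step 4: ξ=(vx,vy,ωz)=(0.0900, -0.0900, -1.3611), dt=1.0 → body Δ=(0.0123, -0.1170, -1.3611) → world pose (0.0029, -0.0320, -3.1944)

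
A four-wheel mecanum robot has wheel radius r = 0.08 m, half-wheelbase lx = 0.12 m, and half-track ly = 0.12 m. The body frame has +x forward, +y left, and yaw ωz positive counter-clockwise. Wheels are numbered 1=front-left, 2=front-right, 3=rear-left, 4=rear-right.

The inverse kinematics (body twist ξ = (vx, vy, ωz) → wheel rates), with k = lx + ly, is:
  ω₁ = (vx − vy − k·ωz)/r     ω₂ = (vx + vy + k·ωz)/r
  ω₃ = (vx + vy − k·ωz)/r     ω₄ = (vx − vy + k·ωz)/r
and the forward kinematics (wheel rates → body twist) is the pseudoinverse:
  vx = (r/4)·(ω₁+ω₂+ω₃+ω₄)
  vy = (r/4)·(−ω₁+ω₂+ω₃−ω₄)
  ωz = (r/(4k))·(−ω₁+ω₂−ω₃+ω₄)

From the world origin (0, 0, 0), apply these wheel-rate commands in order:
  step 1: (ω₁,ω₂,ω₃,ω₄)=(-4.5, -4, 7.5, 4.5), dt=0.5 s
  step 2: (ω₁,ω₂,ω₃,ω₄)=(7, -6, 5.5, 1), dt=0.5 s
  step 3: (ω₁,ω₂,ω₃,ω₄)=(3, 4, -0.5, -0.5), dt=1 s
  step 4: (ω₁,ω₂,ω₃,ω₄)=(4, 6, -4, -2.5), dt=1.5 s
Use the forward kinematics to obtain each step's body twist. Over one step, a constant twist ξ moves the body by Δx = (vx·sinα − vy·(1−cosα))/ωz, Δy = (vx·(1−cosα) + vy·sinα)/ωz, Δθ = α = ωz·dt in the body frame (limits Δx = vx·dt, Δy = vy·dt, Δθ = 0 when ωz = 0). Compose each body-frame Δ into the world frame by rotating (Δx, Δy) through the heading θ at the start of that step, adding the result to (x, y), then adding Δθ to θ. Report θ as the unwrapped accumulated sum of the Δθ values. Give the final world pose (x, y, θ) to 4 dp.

(0.2605, -0.1854, -0.3125)

step 1: ξ=(vx,vy,ωz)=(0.0700, 0.0700, -0.2083), dt=0.5 → body Δ=(0.0368, 0.0331, -0.1042) → world pose (0.0368, 0.0331, -0.1042)
step 2: ξ=(vx,vy,ωz)=(0.1500, -0.1700, -1.4583), dt=0.5 → body Δ=(0.0389, -0.1038, -0.7292) → world pose (0.0646, -0.0742, -0.8333)
step 3: ξ=(vx,vy,ωz)=(0.1200, 0.0200, 0.0833), dt=1.0 → body Δ=(0.1190, 0.0250, 0.0833) → world pose (0.1632, -0.1455, -0.7500)
step 4: ξ=(vx,vy,ωz)=(0.0700, 0.0100, 0.2917), dt=1.5 → body Δ=(0.0985, 0.0371, 0.4375) → world pose (0.2605, -0.1854, -0.3125)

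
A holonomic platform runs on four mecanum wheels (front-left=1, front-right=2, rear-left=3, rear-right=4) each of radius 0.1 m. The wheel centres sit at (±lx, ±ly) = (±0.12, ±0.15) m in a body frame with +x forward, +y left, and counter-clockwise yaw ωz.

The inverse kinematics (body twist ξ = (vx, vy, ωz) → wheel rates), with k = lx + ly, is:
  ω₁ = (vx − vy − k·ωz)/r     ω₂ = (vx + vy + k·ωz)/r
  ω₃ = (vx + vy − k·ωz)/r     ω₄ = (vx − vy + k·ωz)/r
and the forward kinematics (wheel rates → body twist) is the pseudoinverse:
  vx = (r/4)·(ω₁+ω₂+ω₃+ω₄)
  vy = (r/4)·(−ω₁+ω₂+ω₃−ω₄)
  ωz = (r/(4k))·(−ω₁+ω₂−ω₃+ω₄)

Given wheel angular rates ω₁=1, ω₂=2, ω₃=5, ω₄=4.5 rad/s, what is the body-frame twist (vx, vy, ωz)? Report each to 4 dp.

(0.3125, 0.0375, 0.0463)

k = lx + ly = 0.12 + 0.15 = 0.2700
ω₁+ω₂+ω₃+ω₄ = 12.5000  →  vx = (0.1/4)·12.5000 = 0.3125
−ω₁+ω₂+ω₃−ω₄ = 1.5000  →  vy = (0.1/4)·1.5000 = 0.0375
−ω₁+ω₂−ω₃+ω₄ = 0.5000  →  ωz = (0.1/1.0800)·0.5000 = 0.0463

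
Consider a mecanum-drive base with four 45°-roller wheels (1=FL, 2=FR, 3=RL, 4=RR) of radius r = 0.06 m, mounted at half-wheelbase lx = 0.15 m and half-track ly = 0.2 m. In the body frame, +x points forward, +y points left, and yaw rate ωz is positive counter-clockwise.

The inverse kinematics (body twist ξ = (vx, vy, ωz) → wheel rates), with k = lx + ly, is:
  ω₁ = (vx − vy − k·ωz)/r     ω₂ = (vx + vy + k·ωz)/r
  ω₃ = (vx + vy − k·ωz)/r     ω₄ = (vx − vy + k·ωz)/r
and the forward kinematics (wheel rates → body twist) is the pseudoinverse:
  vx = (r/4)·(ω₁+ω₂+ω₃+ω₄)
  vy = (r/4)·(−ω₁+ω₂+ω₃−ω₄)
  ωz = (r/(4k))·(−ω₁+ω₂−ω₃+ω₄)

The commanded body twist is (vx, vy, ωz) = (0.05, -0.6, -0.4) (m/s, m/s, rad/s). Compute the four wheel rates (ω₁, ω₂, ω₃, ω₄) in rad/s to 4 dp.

(13.1667, -11.5000, -6.8333, 8.5000)

k = lx + ly = 0.15 + 0.2 = 0.3500;  k·ωz = 0.3500·-0.4 = -0.1400
ω₁ (FL) = (vx − vy − k·ωz)/r = 0.7900/0.06 = 13.1667
ω₂ (FR) = (vx + vy + k·ωz)/r = -0.6900/0.06 = -11.5000
ω₃ (RL) = (vx + vy − k·ωz)/r = -0.4100/0.06 = -6.8333
ω₄ (RR) = (vx − vy + k·ωz)/r = 0.5100/0.06 = 8.5000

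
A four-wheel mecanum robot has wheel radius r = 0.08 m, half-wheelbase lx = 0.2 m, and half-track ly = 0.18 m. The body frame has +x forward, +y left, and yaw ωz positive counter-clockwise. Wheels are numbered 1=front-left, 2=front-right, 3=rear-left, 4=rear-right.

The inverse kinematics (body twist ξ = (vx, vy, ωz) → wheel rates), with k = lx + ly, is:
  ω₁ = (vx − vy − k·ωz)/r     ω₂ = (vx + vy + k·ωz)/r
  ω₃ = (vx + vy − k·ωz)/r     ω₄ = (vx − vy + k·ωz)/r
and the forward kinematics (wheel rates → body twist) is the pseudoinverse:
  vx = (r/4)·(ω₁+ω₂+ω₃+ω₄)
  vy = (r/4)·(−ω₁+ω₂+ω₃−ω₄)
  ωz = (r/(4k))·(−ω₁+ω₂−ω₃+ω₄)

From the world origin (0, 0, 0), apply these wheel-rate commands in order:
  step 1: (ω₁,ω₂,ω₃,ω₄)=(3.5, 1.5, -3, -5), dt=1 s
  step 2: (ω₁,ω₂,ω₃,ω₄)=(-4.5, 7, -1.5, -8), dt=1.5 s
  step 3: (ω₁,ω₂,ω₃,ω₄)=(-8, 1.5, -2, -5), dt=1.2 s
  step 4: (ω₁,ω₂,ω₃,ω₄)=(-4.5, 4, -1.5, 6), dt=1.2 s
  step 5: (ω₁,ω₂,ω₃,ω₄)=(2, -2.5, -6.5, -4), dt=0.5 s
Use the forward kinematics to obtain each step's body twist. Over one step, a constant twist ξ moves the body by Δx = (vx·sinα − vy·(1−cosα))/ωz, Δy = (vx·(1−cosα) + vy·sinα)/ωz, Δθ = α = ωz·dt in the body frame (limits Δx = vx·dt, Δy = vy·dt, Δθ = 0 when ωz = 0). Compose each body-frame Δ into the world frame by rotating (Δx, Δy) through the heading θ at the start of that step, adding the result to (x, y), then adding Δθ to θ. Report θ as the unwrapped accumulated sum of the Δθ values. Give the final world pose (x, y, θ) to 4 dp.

(-0.5798, 0.6819, 1.5526)

step 1: ξ=(vx,vy,ωz)=(-0.0600, 0.0000, -0.2105), dt=1.0 → body Δ=(-0.0596, 0.0063, -0.2105) → world pose (-0.0596, 0.0063, -0.2105)
step 2: ξ=(vx,vy,ωz)=(-0.1400, 0.3600, 0.2632), dt=1.5 → body Δ=(-0.3098, 0.4852, 0.3947) → world pose (-0.2611, 0.5455, 0.1842)
step 3: ξ=(vx,vy,ωz)=(-0.2700, 0.2500, 0.3421), dt=1.2 → body Δ=(-0.3757, 0.2261, 0.4105) → world pose (-0.6719, 0.6989, 0.5947)
step 4: ξ=(vx,vy,ωz)=(0.0800, 0.0200, 0.8421), dt=1.2 → body Δ=(0.0693, 0.0646, 1.0105) → world pose (-0.6506, 0.7913, 1.6053)
step 5: ξ=(vx,vy,ωz)=(-0.2200, -0.1400, -0.1053), dt=0.5 → body Δ=(-0.1118, -0.0671, -0.0526) → world pose (-0.5798, 0.6819, 1.5526)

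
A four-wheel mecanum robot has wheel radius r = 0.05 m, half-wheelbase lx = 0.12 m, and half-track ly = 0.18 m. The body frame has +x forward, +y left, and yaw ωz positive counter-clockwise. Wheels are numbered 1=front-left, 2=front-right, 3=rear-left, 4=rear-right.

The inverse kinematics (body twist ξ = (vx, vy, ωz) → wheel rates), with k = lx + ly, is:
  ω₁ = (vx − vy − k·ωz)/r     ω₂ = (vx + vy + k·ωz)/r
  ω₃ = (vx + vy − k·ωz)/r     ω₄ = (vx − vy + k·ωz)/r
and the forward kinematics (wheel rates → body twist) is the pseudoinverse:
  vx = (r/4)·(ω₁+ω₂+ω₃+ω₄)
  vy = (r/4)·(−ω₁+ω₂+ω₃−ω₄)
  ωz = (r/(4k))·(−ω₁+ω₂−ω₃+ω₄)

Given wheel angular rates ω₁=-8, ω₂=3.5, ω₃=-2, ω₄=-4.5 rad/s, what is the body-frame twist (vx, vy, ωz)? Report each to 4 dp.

(-0.1375, 0.1750, 0.3750)

k = lx + ly = 0.12 + 0.18 = 0.3000
ω₁+ω₂+ω₃+ω₄ = -11.0000  →  vx = (0.05/4)·-11.0000 = -0.1375
−ω₁+ω₂+ω₃−ω₄ = 14.0000  →  vy = (0.05/4)·14.0000 = 0.1750
−ω₁+ω₂−ω₃+ω₄ = 9.0000  →  ωz = (0.05/1.2000)·9.0000 = 0.3750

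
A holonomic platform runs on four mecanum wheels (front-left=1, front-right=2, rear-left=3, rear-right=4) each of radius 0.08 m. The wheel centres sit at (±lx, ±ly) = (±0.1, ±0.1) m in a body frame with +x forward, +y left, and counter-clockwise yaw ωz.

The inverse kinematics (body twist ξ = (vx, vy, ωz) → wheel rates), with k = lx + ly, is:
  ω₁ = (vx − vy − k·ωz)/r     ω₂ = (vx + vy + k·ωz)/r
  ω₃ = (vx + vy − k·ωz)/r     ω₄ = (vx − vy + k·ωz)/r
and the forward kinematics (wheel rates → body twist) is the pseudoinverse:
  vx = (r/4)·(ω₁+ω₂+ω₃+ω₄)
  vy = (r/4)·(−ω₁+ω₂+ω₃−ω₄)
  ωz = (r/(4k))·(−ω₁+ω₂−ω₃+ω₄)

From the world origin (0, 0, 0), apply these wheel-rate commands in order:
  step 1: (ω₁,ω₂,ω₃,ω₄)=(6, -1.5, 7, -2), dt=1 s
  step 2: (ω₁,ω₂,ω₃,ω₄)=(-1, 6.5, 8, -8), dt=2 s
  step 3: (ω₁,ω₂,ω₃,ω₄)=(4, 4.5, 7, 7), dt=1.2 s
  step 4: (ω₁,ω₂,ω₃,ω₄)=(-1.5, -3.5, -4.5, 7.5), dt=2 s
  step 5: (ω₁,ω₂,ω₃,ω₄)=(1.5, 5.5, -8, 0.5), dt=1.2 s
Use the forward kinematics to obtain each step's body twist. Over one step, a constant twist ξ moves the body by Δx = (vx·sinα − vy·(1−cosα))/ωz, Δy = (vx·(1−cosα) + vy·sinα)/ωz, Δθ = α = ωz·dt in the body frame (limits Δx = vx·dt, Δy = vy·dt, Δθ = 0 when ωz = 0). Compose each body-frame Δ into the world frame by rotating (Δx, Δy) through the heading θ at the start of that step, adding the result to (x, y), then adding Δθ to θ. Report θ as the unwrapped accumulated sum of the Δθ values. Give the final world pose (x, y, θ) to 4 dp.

step 1: ξ=(vx,vy,ωz)=(0.1900, 0.0300, -1.6500), dt=1.0 → body Δ=(0.1344, -0.1061, -1.6500) → world pose (0.1344, -0.1061, -1.6500)
step 2: ξ=(vx,vy,ωz)=(0.1100, 0.4700, -0.8500), dt=2.0 → body Δ=(0.7525, 0.4022, -1.7000) → world pose (0.4759, -0.8881, -3.3500)
step 3: ξ=(vx,vy,ωz)=(0.4500, 0.0100, 0.0500), dt=1.2 → body Δ=(0.5393, 0.0282, 0.0600) → world pose (-0.0576, -0.8041, -3.2900)
step 4: ξ=(vx,vy,ωz)=(-0.0400, -0.2800, 1.0000), dt=2.0 → body Δ=(0.3601, -0.3112, 2.0000) → world pose (-0.3678, -0.4430, -1.2900)
step 5: ξ=(vx,vy,ωz)=(-0.0100, -0.0900, 1.2500), dt=1.2 → body Δ=(0.0589, -0.0793, 1.5000) → world pose (-0.4276, -0.5216, 0.2100)

(-0.4276, -0.5216, 0.2100)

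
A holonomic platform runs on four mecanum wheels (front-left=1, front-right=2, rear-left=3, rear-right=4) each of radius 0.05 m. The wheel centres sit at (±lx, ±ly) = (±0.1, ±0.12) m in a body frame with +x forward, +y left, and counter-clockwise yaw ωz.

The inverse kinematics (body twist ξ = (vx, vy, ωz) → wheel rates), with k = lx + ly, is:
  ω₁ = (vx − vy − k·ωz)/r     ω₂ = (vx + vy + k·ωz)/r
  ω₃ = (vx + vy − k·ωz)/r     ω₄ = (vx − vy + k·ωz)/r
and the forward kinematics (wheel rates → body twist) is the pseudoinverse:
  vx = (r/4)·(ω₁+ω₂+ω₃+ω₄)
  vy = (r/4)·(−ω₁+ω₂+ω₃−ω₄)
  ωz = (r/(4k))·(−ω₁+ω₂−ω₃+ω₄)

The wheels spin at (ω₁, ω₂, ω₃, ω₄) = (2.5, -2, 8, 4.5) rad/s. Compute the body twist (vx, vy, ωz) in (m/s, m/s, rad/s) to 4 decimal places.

k = lx + ly = 0.1 + 0.12 = 0.2200
ω₁+ω₂+ω₃+ω₄ = 13.0000  →  vx = (0.05/4)·13.0000 = 0.1625
−ω₁+ω₂+ω₃−ω₄ = -1.0000  →  vy = (0.05/4)·-1.0000 = -0.0125
−ω₁+ω₂−ω₃+ω₄ = -8.0000  →  ωz = (0.05/0.8800)·-8.0000 = -0.4545

(0.1625, -0.0125, -0.4545)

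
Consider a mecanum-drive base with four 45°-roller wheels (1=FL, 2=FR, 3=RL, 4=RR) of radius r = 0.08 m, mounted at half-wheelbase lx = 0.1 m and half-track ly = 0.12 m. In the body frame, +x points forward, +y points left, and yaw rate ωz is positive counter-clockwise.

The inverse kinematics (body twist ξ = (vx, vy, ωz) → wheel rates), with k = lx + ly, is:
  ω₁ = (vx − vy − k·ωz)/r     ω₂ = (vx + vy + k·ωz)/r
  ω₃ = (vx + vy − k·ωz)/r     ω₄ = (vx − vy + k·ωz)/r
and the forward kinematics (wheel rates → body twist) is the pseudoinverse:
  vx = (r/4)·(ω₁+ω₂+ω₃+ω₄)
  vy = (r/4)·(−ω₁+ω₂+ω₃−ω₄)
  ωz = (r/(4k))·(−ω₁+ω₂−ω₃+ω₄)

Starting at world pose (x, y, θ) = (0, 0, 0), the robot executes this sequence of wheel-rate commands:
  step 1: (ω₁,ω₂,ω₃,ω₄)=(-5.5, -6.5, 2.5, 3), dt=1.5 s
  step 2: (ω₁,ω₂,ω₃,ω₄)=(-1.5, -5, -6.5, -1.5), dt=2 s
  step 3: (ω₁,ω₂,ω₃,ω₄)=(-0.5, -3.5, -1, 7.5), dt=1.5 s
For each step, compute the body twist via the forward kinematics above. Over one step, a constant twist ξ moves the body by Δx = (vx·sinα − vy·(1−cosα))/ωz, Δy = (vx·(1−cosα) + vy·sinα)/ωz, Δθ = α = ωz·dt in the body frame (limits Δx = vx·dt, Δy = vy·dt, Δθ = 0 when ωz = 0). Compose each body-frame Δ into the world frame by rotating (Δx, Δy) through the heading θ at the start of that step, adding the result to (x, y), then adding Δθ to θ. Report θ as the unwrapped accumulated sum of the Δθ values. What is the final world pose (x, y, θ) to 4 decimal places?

step 1: ξ=(vx,vy,ωz)=(-0.1300, -0.0300, -0.0455), dt=1.5 → body Δ=(-0.1964, -0.0383, -0.0682) → world pose (-0.1964, -0.0383, -0.0682)
step 2: ξ=(vx,vy,ωz)=(-0.2900, -0.1700, 0.1364), dt=2.0 → body Δ=(-0.5268, -0.4144, 0.2727) → world pose (-0.7502, -0.4159, 0.2045)
step 3: ξ=(vx,vy,ωz)=(0.0500, -0.2300, 0.5000), dt=1.5 → body Δ=(0.1916, -0.2867, 0.7500) → world pose (-0.5043, -0.6577, 0.9545)

(-0.5043, -0.6577, 0.9545)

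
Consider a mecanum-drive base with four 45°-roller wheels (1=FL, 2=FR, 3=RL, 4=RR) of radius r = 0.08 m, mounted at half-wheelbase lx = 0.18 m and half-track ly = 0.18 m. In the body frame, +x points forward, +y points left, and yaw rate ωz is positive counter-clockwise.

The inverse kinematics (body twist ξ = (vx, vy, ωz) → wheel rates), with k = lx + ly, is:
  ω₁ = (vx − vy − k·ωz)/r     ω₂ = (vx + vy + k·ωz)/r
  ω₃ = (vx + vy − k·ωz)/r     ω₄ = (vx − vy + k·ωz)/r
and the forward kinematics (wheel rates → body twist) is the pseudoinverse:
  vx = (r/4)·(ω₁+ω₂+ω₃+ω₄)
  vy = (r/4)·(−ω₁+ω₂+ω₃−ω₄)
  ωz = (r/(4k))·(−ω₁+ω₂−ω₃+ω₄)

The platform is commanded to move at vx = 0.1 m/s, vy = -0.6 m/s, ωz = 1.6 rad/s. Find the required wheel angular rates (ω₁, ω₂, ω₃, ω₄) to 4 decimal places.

k = lx + ly = 0.18 + 0.18 = 0.3600;  k·ωz = 0.3600·1.6 = 0.5760
ω₁ (FL) = (vx − vy − k·ωz)/r = 0.1240/0.08 = 1.5500
ω₂ (FR) = (vx + vy + k·ωz)/r = 0.0760/0.08 = 0.9500
ω₃ (RL) = (vx + vy − k·ωz)/r = -1.0760/0.08 = -13.4500
ω₄ (RR) = (vx − vy + k·ωz)/r = 1.2760/0.08 = 15.9500

(1.5500, 0.9500, -13.4500, 15.9500)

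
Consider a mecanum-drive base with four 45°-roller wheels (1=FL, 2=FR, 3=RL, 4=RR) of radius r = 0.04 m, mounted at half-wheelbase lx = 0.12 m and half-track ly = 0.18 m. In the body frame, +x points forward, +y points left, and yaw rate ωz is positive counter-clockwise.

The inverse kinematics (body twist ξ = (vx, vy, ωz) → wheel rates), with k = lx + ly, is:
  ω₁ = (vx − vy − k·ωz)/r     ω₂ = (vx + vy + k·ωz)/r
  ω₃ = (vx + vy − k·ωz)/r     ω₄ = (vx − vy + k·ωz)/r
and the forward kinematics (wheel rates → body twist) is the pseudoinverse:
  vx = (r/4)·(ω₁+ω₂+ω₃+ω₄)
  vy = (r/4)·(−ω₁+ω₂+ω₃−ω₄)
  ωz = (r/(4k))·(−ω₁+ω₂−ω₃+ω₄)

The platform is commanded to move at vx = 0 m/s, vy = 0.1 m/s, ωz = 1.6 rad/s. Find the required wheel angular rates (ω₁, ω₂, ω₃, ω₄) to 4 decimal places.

k = lx + ly = 0.12 + 0.18 = 0.3000;  k·ωz = 0.3000·1.6 = 0.4800
ω₁ (FL) = (vx − vy − k·ωz)/r = -0.5800/0.04 = -14.5000
ω₂ (FR) = (vx + vy + k·ωz)/r = 0.5800/0.04 = 14.5000
ω₃ (RL) = (vx + vy − k·ωz)/r = -0.3800/0.04 = -9.5000
ω₄ (RR) = (vx − vy + k·ωz)/r = 0.3800/0.04 = 9.5000

(-14.5000, 14.5000, -9.5000, 9.5000)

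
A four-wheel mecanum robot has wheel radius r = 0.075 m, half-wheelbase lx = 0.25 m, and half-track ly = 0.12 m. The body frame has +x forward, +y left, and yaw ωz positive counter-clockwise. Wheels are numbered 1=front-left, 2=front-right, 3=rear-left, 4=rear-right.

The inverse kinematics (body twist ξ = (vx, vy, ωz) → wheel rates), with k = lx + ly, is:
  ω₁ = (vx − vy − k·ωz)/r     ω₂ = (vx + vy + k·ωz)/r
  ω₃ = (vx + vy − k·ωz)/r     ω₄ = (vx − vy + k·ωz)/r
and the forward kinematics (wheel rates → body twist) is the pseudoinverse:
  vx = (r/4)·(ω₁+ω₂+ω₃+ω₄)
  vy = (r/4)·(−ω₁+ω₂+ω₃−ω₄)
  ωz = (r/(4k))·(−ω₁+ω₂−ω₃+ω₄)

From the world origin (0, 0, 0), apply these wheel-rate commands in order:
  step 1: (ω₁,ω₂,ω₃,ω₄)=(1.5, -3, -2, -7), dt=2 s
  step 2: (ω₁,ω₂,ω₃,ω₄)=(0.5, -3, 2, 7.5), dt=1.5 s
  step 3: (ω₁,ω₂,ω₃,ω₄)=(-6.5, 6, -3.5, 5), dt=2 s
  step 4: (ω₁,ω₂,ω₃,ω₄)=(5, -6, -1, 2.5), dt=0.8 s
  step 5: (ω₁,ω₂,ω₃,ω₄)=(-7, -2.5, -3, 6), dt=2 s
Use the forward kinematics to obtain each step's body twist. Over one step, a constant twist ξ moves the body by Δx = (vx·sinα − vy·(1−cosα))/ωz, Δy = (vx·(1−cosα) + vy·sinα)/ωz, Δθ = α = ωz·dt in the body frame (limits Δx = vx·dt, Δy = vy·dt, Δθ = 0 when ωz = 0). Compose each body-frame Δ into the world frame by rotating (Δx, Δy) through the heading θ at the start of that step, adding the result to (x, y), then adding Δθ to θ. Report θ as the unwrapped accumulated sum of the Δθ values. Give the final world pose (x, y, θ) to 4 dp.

step 1: ξ=(vx,vy,ωz)=(-0.1969, 0.0094, -0.4814), dt=2.0 → body Δ=(-0.3273, 0.1913, -0.9628) → world pose (-0.3273, 0.1913, -0.9628)
step 2: ξ=(vx,vy,ωz)=(0.1313, -0.1687, 0.1014), dt=1.5 → body Δ=(0.2153, -0.2372, 0.1520) → world pose (-0.3990, -0.1209, -0.8108)
step 3: ξ=(vx,vy,ωz)=(0.0187, 0.0750, 1.0642), dt=2.0 → body Δ=(-0.0928, 0.0867, 2.1284) → world pose (-0.4001, 0.0061, 1.3176)
step 4: ξ=(vx,vy,ωz)=(0.0094, -0.2719, -0.3801), dt=0.8 → body Δ=(-0.0254, -0.2153, -0.3041) → world pose (-0.1980, -0.0724, 1.0135)
step 5: ξ=(vx,vy,ωz)=(-0.1219, -0.0844, 0.6841), dt=2.0 → body Δ=(-0.0760, -0.2631, 1.3682) → world pose (-0.0149, -0.2761, 2.3818)

(-0.0149, -0.2761, 2.3818)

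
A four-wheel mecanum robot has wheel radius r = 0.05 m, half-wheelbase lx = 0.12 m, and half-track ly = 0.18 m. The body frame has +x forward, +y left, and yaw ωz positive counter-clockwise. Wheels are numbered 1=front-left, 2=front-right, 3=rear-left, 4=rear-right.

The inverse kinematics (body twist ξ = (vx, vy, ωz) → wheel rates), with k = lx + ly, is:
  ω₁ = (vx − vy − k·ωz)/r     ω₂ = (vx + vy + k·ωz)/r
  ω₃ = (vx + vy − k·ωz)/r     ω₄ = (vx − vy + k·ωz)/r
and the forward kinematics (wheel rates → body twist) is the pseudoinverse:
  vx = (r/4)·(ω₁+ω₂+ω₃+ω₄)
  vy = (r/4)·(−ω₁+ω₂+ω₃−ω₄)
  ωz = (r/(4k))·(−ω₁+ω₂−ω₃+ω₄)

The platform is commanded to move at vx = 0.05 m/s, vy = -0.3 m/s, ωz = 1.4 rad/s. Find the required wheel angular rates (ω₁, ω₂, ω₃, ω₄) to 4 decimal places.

(-1.4000, 3.4000, -13.4000, 15.4000)

k = lx + ly = 0.12 + 0.18 = 0.3000;  k·ωz = 0.3000·1.4 = 0.4200
ω₁ (FL) = (vx − vy − k·ωz)/r = -0.0700/0.05 = -1.4000
ω₂ (FR) = (vx + vy + k·ωz)/r = 0.1700/0.05 = 3.4000
ω₃ (RL) = (vx + vy − k·ωz)/r = -0.6700/0.05 = -13.4000
ω₄ (RR) = (vx − vy + k·ωz)/r = 0.7700/0.05 = 15.4000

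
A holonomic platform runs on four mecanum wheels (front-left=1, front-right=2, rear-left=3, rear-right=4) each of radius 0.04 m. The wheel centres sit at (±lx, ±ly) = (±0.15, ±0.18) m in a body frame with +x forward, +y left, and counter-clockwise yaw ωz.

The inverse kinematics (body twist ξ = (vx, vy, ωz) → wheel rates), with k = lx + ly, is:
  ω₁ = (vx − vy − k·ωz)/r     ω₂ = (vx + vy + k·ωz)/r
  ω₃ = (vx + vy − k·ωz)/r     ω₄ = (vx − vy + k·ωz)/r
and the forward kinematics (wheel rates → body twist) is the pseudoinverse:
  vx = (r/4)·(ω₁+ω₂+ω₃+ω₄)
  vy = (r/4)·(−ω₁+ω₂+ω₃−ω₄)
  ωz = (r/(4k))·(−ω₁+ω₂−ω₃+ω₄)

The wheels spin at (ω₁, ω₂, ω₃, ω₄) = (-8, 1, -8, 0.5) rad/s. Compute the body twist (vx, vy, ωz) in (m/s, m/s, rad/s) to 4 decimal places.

k = lx + ly = 0.15 + 0.18 = 0.3300
ω₁+ω₂+ω₃+ω₄ = -14.5000  →  vx = (0.04/4)·-14.5000 = -0.1450
−ω₁+ω₂+ω₃−ω₄ = 0.5000  →  vy = (0.04/4)·0.5000 = 0.0050
−ω₁+ω₂−ω₃+ω₄ = 17.5000  →  ωz = (0.04/1.3200)·17.5000 = 0.5303

(-0.1450, 0.0050, 0.5303)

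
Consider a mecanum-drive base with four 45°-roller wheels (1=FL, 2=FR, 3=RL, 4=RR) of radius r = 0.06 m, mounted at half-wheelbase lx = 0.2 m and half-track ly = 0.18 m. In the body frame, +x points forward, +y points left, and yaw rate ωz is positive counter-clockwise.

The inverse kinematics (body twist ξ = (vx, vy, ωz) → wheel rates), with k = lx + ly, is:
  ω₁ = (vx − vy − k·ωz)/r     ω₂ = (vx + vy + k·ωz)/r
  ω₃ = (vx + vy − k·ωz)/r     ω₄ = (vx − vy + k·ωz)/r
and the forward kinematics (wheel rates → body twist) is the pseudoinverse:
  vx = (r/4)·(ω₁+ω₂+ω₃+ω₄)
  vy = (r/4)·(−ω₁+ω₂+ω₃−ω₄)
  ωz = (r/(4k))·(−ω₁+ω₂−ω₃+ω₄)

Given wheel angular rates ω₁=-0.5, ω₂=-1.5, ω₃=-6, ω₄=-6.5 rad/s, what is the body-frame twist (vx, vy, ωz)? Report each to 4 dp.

k = lx + ly = 0.2 + 0.18 = 0.3800
ω₁+ω₂+ω₃+ω₄ = -14.5000  →  vx = (0.06/4)·-14.5000 = -0.2175
−ω₁+ω₂+ω₃−ω₄ = -0.5000  →  vy = (0.06/4)·-0.5000 = -0.0075
−ω₁+ω₂−ω₃+ω₄ = -1.5000  →  ωz = (0.06/1.5200)·-1.5000 = -0.0592

(-0.2175, -0.0075, -0.0592)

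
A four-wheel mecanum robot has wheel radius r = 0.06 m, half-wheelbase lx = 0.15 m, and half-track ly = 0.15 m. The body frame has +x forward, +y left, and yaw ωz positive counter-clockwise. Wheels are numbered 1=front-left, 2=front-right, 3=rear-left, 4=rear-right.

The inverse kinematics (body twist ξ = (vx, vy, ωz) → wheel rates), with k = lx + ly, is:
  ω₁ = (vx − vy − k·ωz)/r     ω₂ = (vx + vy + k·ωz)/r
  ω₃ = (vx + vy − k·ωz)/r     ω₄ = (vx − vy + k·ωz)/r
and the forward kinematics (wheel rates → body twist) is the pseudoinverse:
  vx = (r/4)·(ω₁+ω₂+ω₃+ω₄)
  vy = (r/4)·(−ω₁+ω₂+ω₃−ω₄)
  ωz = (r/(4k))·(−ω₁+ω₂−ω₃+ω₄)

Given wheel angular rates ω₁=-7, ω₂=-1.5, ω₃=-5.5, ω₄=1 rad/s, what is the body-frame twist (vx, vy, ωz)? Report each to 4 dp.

k = lx + ly = 0.15 + 0.15 = 0.3000
ω₁+ω₂+ω₃+ω₄ = -13.0000  →  vx = (0.06/4)·-13.0000 = -0.1950
−ω₁+ω₂+ω₃−ω₄ = -1.0000  →  vy = (0.06/4)·-1.0000 = -0.0150
−ω₁+ω₂−ω₃+ω₄ = 12.0000  →  ωz = (0.06/1.2000)·12.0000 = 0.6000

(-0.1950, -0.0150, 0.6000)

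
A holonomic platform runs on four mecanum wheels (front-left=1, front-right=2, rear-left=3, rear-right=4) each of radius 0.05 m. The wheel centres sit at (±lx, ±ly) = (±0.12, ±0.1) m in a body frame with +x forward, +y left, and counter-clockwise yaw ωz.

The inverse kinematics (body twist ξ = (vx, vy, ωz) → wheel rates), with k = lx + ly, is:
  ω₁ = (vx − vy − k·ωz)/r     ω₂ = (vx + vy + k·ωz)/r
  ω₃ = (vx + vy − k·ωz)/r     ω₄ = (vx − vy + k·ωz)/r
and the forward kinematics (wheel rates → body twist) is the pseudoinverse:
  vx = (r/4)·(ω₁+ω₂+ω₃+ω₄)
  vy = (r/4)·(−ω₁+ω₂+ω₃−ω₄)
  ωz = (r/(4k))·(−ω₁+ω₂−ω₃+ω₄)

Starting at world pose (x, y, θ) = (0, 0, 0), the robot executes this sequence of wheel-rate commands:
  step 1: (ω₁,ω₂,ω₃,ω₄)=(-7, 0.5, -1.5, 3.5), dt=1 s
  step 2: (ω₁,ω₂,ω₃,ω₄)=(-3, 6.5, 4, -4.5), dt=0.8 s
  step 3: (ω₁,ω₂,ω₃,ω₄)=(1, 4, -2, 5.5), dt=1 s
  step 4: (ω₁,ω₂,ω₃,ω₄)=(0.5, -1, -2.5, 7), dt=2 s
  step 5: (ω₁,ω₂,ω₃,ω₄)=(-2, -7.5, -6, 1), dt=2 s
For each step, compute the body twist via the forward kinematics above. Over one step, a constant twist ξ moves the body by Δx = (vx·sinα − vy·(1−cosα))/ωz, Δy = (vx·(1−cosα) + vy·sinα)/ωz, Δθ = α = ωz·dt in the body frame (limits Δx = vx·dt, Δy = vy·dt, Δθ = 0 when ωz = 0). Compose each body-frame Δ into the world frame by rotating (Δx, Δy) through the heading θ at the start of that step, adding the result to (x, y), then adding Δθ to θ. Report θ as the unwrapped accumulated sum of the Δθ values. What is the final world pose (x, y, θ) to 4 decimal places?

step 1: ξ=(vx,vy,ωz)=(-0.0563, 0.0312, 0.7102), dt=1.0 → body Δ=(-0.0623, 0.0095, 0.7102) → world pose (-0.0623, 0.0095, 0.7102)
step 2: ξ=(vx,vy,ωz)=(0.0375, 0.2250, 0.0568), dt=0.8 → body Δ=(0.0259, 0.1806, 0.0455) → world pose (-0.1604, 0.1634, 0.7557)
step 3: ξ=(vx,vy,ωz)=(0.1063, -0.0563, 0.5966), dt=1.0 → body Δ=(0.1163, -0.0222, 0.5966) → world pose (-0.0605, 0.2270, 1.3523)
step 4: ξ=(vx,vy,ωz)=(0.0500, -0.1375, 0.4545), dt=2.0 → body Δ=(0.2034, -0.1962, 0.9091) → world pose (0.1752, 0.3830, 2.2614)
step 5: ξ=(vx,vy,ωz)=(-0.1813, -0.1562, 0.0852), dt=2.0 → body Δ=(-0.3342, -0.3418, 0.1705) → world pose (0.6515, 0.3431, 2.4318)

(0.6515, 0.3431, 2.4318)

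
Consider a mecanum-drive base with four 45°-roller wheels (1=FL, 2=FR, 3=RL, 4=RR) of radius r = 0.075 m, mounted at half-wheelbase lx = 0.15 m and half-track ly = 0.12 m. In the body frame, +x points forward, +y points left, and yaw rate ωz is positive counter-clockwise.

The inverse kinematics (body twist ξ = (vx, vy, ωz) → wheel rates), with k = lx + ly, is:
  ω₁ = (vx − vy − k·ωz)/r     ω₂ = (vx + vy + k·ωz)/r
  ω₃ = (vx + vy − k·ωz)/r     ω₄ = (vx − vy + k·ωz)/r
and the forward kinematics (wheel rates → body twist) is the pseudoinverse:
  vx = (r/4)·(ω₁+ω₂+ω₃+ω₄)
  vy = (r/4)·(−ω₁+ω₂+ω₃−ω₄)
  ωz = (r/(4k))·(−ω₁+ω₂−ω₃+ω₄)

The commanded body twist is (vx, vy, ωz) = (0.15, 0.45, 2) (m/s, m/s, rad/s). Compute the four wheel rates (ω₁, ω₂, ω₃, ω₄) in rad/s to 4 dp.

(-11.2000, 15.2000, 0.8000, 3.2000)

k = lx + ly = 0.15 + 0.12 = 0.2700;  k·ωz = 0.2700·2 = 0.5400
ω₁ (FL) = (vx − vy − k·ωz)/r = -0.8400/0.075 = -11.2000
ω₂ (FR) = (vx + vy + k·ωz)/r = 1.1400/0.075 = 15.2000
ω₃ (RL) = (vx + vy − k·ωz)/r = 0.0600/0.075 = 0.8000
ω₄ (RR) = (vx − vy + k·ωz)/r = 0.2400/0.075 = 3.2000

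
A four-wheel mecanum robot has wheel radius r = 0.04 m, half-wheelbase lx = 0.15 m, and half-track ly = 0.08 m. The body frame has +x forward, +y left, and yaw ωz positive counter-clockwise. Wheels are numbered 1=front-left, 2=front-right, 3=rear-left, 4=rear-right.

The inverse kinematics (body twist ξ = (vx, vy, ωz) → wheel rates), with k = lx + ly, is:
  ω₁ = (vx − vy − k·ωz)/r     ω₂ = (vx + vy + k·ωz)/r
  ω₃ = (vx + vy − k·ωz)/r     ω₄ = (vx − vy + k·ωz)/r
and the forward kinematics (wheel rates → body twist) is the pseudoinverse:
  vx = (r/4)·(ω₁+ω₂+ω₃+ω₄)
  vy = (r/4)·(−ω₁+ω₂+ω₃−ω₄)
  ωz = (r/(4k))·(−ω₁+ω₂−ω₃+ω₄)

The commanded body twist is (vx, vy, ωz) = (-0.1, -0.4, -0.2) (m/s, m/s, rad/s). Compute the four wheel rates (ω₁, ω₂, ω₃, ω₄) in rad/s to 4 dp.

k = lx + ly = 0.15 + 0.08 = 0.2300;  k·ωz = 0.2300·-0.2 = -0.0460
ω₁ (FL) = (vx − vy − k·ωz)/r = 0.3460/0.04 = 8.6500
ω₂ (FR) = (vx + vy + k·ωz)/r = -0.5460/0.04 = -13.6500
ω₃ (RL) = (vx + vy − k·ωz)/r = -0.4540/0.04 = -11.3500
ω₄ (RR) = (vx − vy + k·ωz)/r = 0.2540/0.04 = 6.3500

(8.6500, -13.6500, -11.3500, 6.3500)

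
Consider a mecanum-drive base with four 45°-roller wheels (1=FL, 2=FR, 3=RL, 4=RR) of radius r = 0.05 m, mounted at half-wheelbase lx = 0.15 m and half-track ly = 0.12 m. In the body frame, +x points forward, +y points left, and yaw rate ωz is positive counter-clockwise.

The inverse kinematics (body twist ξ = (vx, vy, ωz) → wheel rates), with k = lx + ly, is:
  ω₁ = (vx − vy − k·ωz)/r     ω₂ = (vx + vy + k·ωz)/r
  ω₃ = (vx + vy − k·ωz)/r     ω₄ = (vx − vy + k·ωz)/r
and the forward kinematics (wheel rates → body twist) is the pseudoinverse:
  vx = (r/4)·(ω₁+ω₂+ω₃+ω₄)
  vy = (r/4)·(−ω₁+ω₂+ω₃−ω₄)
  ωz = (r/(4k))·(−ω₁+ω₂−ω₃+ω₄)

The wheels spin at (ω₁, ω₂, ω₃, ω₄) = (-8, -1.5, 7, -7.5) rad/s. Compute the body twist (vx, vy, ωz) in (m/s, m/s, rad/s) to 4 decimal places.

(-0.1250, 0.2625, -0.3704)

k = lx + ly = 0.15 + 0.12 = 0.2700
ω₁+ω₂+ω₃+ω₄ = -10.0000  →  vx = (0.05/4)·-10.0000 = -0.1250
−ω₁+ω₂+ω₃−ω₄ = 21.0000  →  vy = (0.05/4)·21.0000 = 0.2625
−ω₁+ω₂−ω₃+ω₄ = -8.0000  →  ωz = (0.05/1.0800)·-8.0000 = -0.3704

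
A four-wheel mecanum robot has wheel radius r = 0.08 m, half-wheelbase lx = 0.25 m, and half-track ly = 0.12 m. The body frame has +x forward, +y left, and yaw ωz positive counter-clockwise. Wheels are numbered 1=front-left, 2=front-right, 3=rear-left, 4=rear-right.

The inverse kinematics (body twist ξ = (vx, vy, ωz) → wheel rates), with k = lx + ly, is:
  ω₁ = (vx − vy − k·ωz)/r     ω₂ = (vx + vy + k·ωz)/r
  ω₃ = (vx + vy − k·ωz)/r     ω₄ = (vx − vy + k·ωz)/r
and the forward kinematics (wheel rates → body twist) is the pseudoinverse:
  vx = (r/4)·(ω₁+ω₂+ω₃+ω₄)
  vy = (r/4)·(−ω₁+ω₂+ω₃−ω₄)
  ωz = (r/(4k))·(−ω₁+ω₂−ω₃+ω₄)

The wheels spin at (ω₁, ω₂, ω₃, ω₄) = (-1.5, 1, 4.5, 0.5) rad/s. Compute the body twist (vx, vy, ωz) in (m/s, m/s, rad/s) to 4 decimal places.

(0.0900, 0.1300, -0.0811)

k = lx + ly = 0.25 + 0.12 = 0.3700
ω₁+ω₂+ω₃+ω₄ = 4.5000  →  vx = (0.08/4)·4.5000 = 0.0900
−ω₁+ω₂+ω₃−ω₄ = 6.5000  →  vy = (0.08/4)·6.5000 = 0.1300
−ω₁+ω₂−ω₃+ω₄ = -1.5000  →  ωz = (0.08/1.4800)·-1.5000 = -0.0811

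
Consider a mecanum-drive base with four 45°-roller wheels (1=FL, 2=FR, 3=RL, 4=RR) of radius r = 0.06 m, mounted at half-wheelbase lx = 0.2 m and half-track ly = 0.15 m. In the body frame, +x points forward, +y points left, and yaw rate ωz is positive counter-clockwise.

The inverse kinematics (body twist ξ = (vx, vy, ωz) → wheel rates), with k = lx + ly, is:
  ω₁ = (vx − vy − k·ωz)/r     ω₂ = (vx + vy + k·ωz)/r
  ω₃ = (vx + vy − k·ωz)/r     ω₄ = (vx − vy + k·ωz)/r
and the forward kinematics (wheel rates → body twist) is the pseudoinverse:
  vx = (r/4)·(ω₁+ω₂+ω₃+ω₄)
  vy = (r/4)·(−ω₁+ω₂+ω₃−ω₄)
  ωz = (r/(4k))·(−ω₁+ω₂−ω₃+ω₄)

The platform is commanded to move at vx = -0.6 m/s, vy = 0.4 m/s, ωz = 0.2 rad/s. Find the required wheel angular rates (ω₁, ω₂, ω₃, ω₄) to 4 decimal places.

k = lx + ly = 0.2 + 0.15 = 0.3500;  k·ωz = 0.3500·0.2 = 0.0700
ω₁ (FL) = (vx − vy − k·ωz)/r = -1.0700/0.06 = -17.8333
ω₂ (FR) = (vx + vy + k·ωz)/r = -0.1300/0.06 = -2.1667
ω₃ (RL) = (vx + vy − k·ωz)/r = -0.2700/0.06 = -4.5000
ω₄ (RR) = (vx − vy + k·ωz)/r = -0.9300/0.06 = -15.5000

(-17.8333, -2.1667, -4.5000, -15.5000)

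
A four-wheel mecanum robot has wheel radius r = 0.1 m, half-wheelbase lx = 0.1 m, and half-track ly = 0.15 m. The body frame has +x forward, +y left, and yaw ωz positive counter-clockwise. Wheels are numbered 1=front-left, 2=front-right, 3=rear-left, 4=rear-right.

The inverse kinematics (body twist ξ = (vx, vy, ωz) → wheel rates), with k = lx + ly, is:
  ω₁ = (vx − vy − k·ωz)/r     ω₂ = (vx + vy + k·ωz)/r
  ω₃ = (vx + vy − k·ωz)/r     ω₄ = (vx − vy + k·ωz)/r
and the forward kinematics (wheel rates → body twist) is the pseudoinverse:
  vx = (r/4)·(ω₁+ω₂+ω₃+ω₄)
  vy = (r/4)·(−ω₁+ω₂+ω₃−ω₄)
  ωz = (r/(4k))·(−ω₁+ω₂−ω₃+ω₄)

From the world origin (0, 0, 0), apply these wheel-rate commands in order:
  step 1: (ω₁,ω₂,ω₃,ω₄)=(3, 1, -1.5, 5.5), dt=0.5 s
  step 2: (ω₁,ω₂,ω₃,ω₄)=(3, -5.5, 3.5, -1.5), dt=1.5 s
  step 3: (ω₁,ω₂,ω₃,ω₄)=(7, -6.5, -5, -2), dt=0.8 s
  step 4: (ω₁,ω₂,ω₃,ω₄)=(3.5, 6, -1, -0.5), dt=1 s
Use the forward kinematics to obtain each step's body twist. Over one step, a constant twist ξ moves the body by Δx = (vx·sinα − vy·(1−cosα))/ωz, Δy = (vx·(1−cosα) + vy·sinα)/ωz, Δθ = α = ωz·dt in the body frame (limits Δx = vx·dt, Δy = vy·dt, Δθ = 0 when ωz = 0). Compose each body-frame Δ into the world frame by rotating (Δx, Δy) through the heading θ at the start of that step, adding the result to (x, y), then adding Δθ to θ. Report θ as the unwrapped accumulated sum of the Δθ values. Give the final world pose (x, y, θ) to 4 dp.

step 1: ξ=(vx,vy,ωz)=(0.2000, -0.2250, 0.5000), dt=0.5 → body Δ=(0.1130, -0.0989, 0.2500) → world pose (0.1130, -0.0989, 0.2500)
step 2: ξ=(vx,vy,ωz)=(-0.0125, -0.0875, -1.3500), dt=1.5 → body Δ=(-0.1016, -0.0449, -2.0250) → world pose (0.0256, -0.1676, -1.7750)
step 3: ξ=(vx,vy,ωz)=(-0.1625, -0.4125, -1.0500), dt=0.8 → body Δ=(-0.2459, -0.2411, -0.8400) → world pose (-0.1606, 0.1221, -2.6150)
step 4: ξ=(vx,vy,ωz)=(0.2000, 0.0500, 0.3000), dt=1.0 → body Δ=(0.1896, 0.0790, 0.3000) → world pose (-0.2847, -0.0415, -2.3150)

(-0.2847, -0.0415, -2.3150)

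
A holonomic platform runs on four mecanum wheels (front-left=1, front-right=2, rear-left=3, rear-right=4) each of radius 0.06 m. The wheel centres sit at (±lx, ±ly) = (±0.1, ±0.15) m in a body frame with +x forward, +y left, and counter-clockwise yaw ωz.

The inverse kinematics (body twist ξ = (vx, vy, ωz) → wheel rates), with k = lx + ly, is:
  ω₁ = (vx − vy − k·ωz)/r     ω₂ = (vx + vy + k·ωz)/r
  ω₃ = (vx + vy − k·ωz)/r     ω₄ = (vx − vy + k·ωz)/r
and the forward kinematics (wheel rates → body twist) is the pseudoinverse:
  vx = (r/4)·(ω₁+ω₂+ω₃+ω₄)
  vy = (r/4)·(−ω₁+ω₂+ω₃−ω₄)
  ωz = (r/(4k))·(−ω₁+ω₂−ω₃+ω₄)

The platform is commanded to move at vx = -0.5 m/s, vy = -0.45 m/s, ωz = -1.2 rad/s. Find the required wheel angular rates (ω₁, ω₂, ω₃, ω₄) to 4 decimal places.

(4.1667, -20.8333, -10.8333, -5.8333)

k = lx + ly = 0.1 + 0.15 = 0.2500;  k·ωz = 0.2500·-1.2 = -0.3000
ω₁ (FL) = (vx − vy − k·ωz)/r = 0.2500/0.06 = 4.1667
ω₂ (FR) = (vx + vy + k·ωz)/r = -1.2500/0.06 = -20.8333
ω₃ (RL) = (vx + vy − k·ωz)/r = -0.6500/0.06 = -10.8333
ω₄ (RR) = (vx − vy + k·ωz)/r = -0.3500/0.06 = -5.8333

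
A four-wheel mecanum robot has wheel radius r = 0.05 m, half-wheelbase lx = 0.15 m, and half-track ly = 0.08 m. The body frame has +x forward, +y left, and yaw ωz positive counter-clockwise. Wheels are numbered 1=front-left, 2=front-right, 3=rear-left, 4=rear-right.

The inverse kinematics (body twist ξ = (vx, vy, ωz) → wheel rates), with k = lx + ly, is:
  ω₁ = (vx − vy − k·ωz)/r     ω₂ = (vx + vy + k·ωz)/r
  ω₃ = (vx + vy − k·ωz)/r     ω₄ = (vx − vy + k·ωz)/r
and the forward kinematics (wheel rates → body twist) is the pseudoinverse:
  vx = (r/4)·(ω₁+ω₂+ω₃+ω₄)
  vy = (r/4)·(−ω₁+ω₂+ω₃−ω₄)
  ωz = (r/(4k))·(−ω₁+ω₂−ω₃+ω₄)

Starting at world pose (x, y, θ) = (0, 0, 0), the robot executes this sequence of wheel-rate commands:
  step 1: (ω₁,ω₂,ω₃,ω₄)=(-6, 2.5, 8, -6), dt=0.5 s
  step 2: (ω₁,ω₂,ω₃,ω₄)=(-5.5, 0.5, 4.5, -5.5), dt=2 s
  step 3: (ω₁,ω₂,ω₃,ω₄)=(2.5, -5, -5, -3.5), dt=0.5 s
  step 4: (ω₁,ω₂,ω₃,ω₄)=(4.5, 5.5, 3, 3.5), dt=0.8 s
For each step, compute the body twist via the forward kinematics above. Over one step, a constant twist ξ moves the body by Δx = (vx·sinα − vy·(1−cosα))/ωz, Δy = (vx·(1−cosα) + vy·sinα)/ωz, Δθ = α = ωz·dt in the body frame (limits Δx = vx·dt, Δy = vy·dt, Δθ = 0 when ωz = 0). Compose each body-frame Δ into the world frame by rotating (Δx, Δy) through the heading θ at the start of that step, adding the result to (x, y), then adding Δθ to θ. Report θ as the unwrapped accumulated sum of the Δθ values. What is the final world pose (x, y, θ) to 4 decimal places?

step 1: ξ=(vx,vy,ωz)=(-0.0188, 0.2812, -0.2989), dt=0.5 → body Δ=(0.0011, 0.1408, -0.1495) → world pose (0.0011, 0.1408, -0.1495)
step 2: ξ=(vx,vy,ωz)=(-0.0750, 0.2000, -0.2174), dt=2.0 → body Δ=(-0.0597, 0.4196, -0.4348) → world pose (0.0046, 0.5646, -0.5842)
step 3: ξ=(vx,vy,ωz)=(-0.1375, -0.1125, -0.3261), dt=0.5 → body Δ=(-0.0730, -0.0504, -0.1630) → world pose (-0.0841, 0.5629, -0.7473)
step 4: ξ=(vx,vy,ωz)=(0.2063, 0.0063, 0.0815), dt=0.8 → body Δ=(0.1647, 0.0104, 0.0652) → world pose (0.0437, 0.4585, -0.6821)

(0.0437, 0.4585, -0.6821)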